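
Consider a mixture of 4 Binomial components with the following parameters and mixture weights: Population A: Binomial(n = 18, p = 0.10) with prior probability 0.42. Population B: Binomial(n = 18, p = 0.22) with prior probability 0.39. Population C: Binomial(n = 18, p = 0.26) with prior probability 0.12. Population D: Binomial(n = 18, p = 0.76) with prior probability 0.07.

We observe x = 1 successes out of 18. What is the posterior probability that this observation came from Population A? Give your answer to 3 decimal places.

Posterior ∝ prior × likelihood, so P(k | x) ∝ π_k f_k(x); normalise over all components.
Component likelihoods at x = 1 successes out of 18:
  L_A = 0.300189
  L_B = 0.0579834
  L_C = 0.0280017
  L_D = 3.97811e-10
Prior × likelihood for each component:
  π_A·L_A = 0.42 × 0.300189 = 0.126079
  π_B·L_B = 0.39 × 0.0579834 = 0.0226135
  π_C·L_C = 0.12 × 0.0280017 = 0.00336021
  π_D·L_D = 0.07 × 3.97811e-10 = 2.78468e-11
Denominator: 0.126079 + 0.0226135 + 0.00336021 + 2.78468e-11 = 0.152053
P(Population A | 1 successes out of 18) = 0.126079 / 0.152053 ≈ 0.829

0.829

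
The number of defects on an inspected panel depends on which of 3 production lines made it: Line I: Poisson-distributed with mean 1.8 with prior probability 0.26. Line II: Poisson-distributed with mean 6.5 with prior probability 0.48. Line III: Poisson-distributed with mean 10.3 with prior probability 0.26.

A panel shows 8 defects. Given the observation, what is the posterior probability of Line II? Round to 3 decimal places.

Apply Bayes' rule: the posterior for each component is proportional to its prior times its likelihood at x.
Component likelihoods at x = 8 defects:
  f_I = 0.000451783
  f_II = 0.118815
  f_III = 0.105668
Multiply by the mixture weights:
  π_I·f_I = 0.26 × 0.000451783 = 0.000117463
  π_II·f_II = 0.48 × 0.118815 = 0.0570313
  π_III·f_III = 0.26 × 0.105668 = 0.0274737
Sum: 0.000117463 + 0.0570313 + 0.0274737 = 0.0846225
P(Line II | 8 defects) = 0.0570313 / 0.0846225 ≈ 0.674

0.674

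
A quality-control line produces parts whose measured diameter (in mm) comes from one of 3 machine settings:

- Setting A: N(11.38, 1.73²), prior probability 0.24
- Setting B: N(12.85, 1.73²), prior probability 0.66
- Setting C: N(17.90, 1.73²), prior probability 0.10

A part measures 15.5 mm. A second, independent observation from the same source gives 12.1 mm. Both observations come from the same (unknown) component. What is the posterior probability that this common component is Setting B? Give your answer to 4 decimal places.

0.9344

Posterior ∝ prior × likelihood, so P(k | x) ∝ π_k f_k(x); normalise over all components.
Since both observations come from the same component, the likelihood for component k is f_k(x₁)·f_k(x₂).
  p_A = [(1/(1.73·√(2π)))·exp(−(15.5−11.38)²/(2·1.73²)) = 0.230602·exp(-2.83578) = 0.0135301] × [0.211472] = 0.00286123
  p_B = [(1/(1.73·√(2π)))·exp(−(15.5−12.85)²/(2·1.73²)) = 0.230602·exp(-1.17319) = 0.0713432] × [0.209919] = 0.0149763
  p_C = [(1/(1.73·√(2π)))·exp(−(15.5−17.90)²/(2·1.73²)) = 0.230602·exp(-0.96228) = 0.0880952] × [0.000835879] = 7.36369e-05
Weight by the priors:
  π_A·p_A = 0.24 × 0.00286123 = 0.000686696
  π_B·p_B = 0.66 × 0.0149763 = 0.00988437
  π_C·p_C = 0.10 × 7.36369e-05 = 7.36369e-06
Normaliser: 0.000686696 + 0.00988437 + 7.36369e-06 = 0.0105784
Responsibility of Setting B: 0.00988437 / 0.0105784 ≈ 0.9344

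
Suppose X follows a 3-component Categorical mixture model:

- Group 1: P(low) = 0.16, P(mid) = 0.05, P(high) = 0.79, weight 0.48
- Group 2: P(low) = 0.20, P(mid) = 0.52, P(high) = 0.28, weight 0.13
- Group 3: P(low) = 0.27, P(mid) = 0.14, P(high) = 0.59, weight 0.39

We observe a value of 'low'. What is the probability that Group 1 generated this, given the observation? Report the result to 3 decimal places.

Posterior ∝ prior × likelihood, so P(k | x) ∝ w_k f_k(x); normalise over all components.
Categorical probabilities:
  f_1 = P(low | comp) = 0.16
  f_2 = P(low | comp) = 0.20
  f_3 = P(low | comp) = 0.27
Unnormalised posteriors:
  w_1·f_1 = 0.48 × 0.16 = 0.0768
  w_2·f_2 = 0.13 × 0.2 = 0.026
  w_3·f_3 = 0.39 × 0.27 = 0.1053
Sum: 0.0768 + 0.026 + 0.1053 = 0.2081
So the posterior for Group 1 is 0.0768 / 0.2081 ≈ 0.369.

0.369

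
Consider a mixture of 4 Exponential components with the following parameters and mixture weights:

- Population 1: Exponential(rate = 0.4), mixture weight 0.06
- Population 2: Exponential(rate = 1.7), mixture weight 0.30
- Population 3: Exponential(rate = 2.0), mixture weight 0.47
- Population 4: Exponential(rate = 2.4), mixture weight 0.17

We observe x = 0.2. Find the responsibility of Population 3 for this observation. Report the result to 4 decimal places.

0.4970

Posterior ∝ prior × likelihood, so P(k | x) ∝ w_k f_k(x); normalise over all components.
Component likelihoods at x = 0.2:
  f_1 = 0.369247
  f_2 = 1.21001
  f_3 = 1.34064
  f_4 = 1.48508
Weight by the priors:
  w_1·f_1 = 0.06 × 0.369247 = 0.0221548
  w_2·f_2 = 0.30 × 1.21001 = 0.363003
  w_3·f_3 = 0.47 × 1.34064 = 0.630101
  w_4·f_4 = 0.17 × 1.48508 = 0.252464
Sum: 0.0221548 + 0.363003 + 0.630101 + 0.252464 = 1.26772
Responsibility of Population 3: 0.630101 / 1.26772 ≈ 0.4970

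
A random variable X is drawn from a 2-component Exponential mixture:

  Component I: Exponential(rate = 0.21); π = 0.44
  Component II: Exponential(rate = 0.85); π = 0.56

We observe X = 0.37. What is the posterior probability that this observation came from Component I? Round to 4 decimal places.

0.1974

By Bayes' theorem, P(k | x) = w_k f_k(x) / Σ_j w_j f_j(x).
Component likelihoods at x = 0.37:
  L_I = 0.21·e^(−0.21·0.37) = 0.21·e^(−0.0777) = 0.194301
  L_II = 0.85·e^(−0.85·0.37) = 0.85·e^(−0.3145) = 0.620631
Prior × likelihood for each component:
  w_I·L_I = 0.44 × 0.194301 = 0.0854924
  w_II·L_II = 0.56 × 0.620631 = 0.347553
Denominator: 0.0854924 + 0.347553 = 0.433046
P(Component I | the observation) ≈ 0.1974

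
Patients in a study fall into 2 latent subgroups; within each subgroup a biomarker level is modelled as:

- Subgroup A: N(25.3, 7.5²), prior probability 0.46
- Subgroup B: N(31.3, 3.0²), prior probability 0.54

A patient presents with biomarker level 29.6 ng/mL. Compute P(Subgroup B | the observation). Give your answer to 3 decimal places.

0.747

By Bayes' theorem, P(k | x) = π_k f_k(x) / Σ_j π_j f_j(x).
Component likelihoods at x = 29.6 ng/mL:
  p_A = (1/(7.5·√(2π)))·exp(−(29.6−25.3)²/(2·7.5²)) = 0.053192·exp(-0.16436) = 0.0451305
  p_B = (1/(3.0·√(2π)))·exp(−(29.6−31.3)²/(2·3.0²)) = 0.132981·exp(-0.16056) = 0.113256
Unnormalised posteriors:
  π_A·p_A = 0.46 × 0.0451305 = 0.02076
  π_B·p_B = 0.54 × 0.113256 = 0.0611581
Marginal: 0.02076 + 0.0611581 = 0.0819182
P(Subgroup B | the observation) = 0.0611581 / 0.0819182 ≈ 0.747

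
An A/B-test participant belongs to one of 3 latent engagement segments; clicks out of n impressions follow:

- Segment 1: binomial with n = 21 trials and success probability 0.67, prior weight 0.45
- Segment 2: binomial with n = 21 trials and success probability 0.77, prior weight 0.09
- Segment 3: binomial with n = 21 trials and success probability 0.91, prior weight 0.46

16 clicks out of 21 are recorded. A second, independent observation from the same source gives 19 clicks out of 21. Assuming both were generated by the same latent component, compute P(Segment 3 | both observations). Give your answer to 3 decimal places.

0.627

Posterior ∝ prior × likelihood, so P(k | x) ∝ P(Z=k) f_k(x); normalise over all components.
Since both observations come from the same component, the likelihood for component k is f_k(x₁)·f_k(x₂).
  L_1 = [0.131314] × [0.0113414] = 0.00148929
  L_2 = [0.200002] × [0.077446] = 0.0154893
  L_3 = [0.0265716] × [0.283459] = 0.00753197
Weight by the priors:
  P(Z=1)·L_1 = 0.45 × 0.00148929 = 0.000670179
  P(Z=2)·L_2 = 0.09 × 0.0154893 = 0.00139404
  P(Z=3)·L_3 = 0.46 × 0.00753197 = 0.00346471
Marginal: 0.000670179 + 0.00139404 + 0.00346471 = 0.00552893
P(Segment 3 | x₁, x₂) ≈ 0.627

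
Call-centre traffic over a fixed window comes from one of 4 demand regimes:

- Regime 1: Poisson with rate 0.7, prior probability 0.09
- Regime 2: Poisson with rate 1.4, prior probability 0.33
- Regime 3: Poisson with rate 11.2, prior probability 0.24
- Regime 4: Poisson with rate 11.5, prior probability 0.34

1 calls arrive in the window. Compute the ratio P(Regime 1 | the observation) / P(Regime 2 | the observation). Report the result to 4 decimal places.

Posterior odds = (π_i f_i(x)) / (π_j f_j(x)); the normalising sum cancels.
Evaluate each component's likelihood at the observed value:
  p_1 = e^(−0.7)·0.7^1/1! = 0.34761
  p_2 = e^(−1.4)·1.4^1/1! = 0.345236
  p_3 = e^(−11.2)·11.2^1/1! = 0.000153151
  p_4 = e^(−11.5)·11.5^1/1! = 0.000116496
0.0312849 / 0.113928 ≈ 0.2746

0.2746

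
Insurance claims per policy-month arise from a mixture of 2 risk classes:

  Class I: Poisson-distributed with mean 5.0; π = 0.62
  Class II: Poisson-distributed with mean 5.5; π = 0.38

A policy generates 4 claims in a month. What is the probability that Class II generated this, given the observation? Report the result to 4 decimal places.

Posterior ∝ prior × likelihood, so P(k | x) ∝ π_k f_k(x); normalise over all components.
Poisson probabilities:
  L_I = e^(−5.0)·5.0^4/4! = 0.175467
  L_II = e^(−5.5)·5.5^4/4! = 0.155819
Weight by the priors:
  π_I·L_I = 0.62 × 0.175467 = 0.10879
  π_II·L_II = 0.38 × 0.155819 = 0.0592111
Evidence: 0.10879 + 0.0592111 = 0.168001
So the posterior for Class II is 0.0592111 / 0.168001 ≈ 0.3524.

0.3524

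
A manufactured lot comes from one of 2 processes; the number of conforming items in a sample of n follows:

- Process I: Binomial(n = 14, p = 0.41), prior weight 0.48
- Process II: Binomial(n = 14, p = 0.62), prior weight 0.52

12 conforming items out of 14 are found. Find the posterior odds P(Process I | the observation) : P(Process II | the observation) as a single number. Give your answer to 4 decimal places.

0.0156

The posterior odds equal the prior odds times the likelihood ratio: (π_i/π_j)·(f_i(x)/f_j(x)).
Component likelihoods at x = 12 conforming items out of 14:
  p_I = C(14,12)·0.41^12·0.59^2 = 91·2.25635e-05·0.3481 = 0.000714746
  p_II = C(14,12)·0.62^12·0.38^2 = 91·0.00322627·0.1444 = 0.0423944
Posterior odds = (π_I·p_I) / (π_II·p_II) = (0.48·0.000714746) / (0.52·0.0423944) = 0.000343078 / 0.0220451 ≈ 0.0156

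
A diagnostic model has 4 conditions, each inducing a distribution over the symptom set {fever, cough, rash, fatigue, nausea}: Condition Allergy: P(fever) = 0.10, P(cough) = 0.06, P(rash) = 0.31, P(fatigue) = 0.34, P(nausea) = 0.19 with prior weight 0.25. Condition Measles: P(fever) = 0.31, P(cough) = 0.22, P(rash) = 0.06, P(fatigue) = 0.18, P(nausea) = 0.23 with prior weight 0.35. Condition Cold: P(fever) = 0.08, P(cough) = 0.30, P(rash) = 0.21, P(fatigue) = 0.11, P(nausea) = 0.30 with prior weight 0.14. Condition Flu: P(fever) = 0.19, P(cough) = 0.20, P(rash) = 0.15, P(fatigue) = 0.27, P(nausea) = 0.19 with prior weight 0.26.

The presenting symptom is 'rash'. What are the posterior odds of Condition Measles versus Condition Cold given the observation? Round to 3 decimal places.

0.714

Only the two components matter; the odds are (π_i f_i(x)) / (π_j f_j(x)).
Component likelihoods at x = 'rash':
  p_Allergy = P(rash | comp) = 0.31
  p_Measles = P(rash | comp) = 0.06
  p_Cold = P(rash | comp) = 0.21
  p_Flu = P(rash | comp) = 0.15
0.021 / 0.0294 ≈ 0.714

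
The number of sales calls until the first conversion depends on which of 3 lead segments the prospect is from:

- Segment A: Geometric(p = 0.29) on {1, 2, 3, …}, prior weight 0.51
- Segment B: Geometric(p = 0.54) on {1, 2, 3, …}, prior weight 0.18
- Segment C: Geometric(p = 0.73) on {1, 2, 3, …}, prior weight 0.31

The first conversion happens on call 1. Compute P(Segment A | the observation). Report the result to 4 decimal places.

0.3137

The responsibility of component k is π_k f_k(x) divided by Σ_j π_j f_j(x).
Component likelihoods at x = 1:
  L_A = 0.29·(1−0.29)^0 = 0.29·1 = 0.29
  L_B = 0.54·(1−0.54)^0 = 0.54·1 = 0.54
  L_C = 0.73·(1−0.73)^0 = 0.73·1 = 0.73
Weight by the priors:
  π_A·L_A = 0.51 × 0.29 = 0.1479
  π_B·L_B = 0.18 × 0.54 = 0.0972
  π_C·L_C = 0.31 × 0.73 = 0.2263
Denominator: 0.1479 + 0.0972 + 0.2263 = 0.4714
P(Segment A | 1) ≈ 0.3137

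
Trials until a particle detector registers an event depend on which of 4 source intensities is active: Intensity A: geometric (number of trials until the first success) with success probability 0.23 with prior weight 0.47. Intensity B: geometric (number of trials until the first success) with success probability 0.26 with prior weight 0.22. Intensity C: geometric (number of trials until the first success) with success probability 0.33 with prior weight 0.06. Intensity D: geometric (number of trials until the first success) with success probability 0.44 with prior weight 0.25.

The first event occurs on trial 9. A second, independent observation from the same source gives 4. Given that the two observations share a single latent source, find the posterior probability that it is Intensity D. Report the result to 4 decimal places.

The responsibility of component k is π_k f_k(x) divided by Σ_j π_j f_j(x).
Since both observations come from the same component, the likelihood for component k is f_k(x₁)·f_k(x₂).
  f_A = [0.23·(1−0.23)^8 = 0.23·0.123574 = 0.0284219] × [0.105003] = 0.00298438
  f_B = [0.26·(1−0.26)^8 = 0.26·0.0899195 = 0.0233791] × [0.105358] = 0.00246318
  f_C = [0.33·(1−0.33)^8 = 0.33·0.0406068 = 0.0134002] × [0.0992518] = 0.00133
  f_D = [0.44·(1−0.44)^8 = 0.44·0.00967173 = 0.00425556] × [0.077271] = 0.000328832
Prior × likelihood for each component:
  π_A·f_A = 0.47 × 0.00298438 = 0.00140266
  π_B·f_B = 0.22 × 0.00246318 = 0.000541899
  π_C·f_C = 0.06 × 0.00133 = 7.97998e-05
  π_D·f_D = 0.25 × 0.000328832 = 8.22079e-05
Sum: 0.00140266 + 0.000541899 + 7.97998e-05 + 8.22079e-05 = 0.00210656
P(Intensity D | x₁, x₂) ≈ 0.0390

0.0390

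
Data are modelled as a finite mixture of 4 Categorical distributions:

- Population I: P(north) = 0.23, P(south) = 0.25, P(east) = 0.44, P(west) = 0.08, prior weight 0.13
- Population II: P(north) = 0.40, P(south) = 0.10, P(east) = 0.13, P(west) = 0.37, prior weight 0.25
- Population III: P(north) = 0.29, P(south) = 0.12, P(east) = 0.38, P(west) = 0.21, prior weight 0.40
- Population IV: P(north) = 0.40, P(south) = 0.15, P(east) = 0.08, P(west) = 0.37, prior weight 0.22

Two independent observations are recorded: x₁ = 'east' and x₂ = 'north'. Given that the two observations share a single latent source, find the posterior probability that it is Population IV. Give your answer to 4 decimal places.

0.0911

Apply Bayes' rule: the posterior for each component is proportional to its prior times its likelihood at x.
Since both observations come from the same component, the likelihood for component k is f_k(x₁)·f_k(x₂).
  p_I = [P(east | comp) = 0.44] × [0.23] = 0.1012
  p_II = [P(east | comp) = 0.13] × [0.4] = 0.052
  p_III = [P(east | comp) = 0.38] × [0.29] = 0.1102
  p_IV = [P(east | comp) = 0.08] × [0.4] = 0.032
Weight by the priors:
  π_I·p_I = 0.13 × 0.1012 = 0.013156
  π_II·p_II = 0.25 × 0.052 = 0.013
  π_III·p_III = 0.40 × 0.1102 = 0.04408
  π_IV·p_IV = 0.22 × 0.032 = 0.00704
Sum: 0.013156 + 0.013 + 0.04408 + 0.00704 = 0.077276
P(Population IV | x) ≈ 0.0911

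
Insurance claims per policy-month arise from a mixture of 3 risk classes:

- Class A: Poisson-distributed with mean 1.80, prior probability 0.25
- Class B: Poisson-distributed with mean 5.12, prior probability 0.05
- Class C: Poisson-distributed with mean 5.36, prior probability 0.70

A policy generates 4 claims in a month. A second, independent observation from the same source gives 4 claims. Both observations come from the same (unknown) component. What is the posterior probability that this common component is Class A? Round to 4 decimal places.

0.0620

Apply Bayes' rule: the posterior for each component is proportional to its prior times its likelihood at x.
Since both observations come from the same component, the likelihood for component k is f_k(x₁)·f_k(x₂).
  p_A = [e^(−1.80)·1.80^4/4! = 0.0723017] × [0.0723017] = 0.00522754
  p_B = [e^(−5.12)·5.12^4/4! = 0.171112] × [0.171112] = 0.0292794
  p_C = [e^(−5.36)·5.36^4/4! = 0.16167] × [0.16167] = 0.0261372
Weight by the priors:
  w_A·p_A = 0.25 × 0.00522754 = 0.00130689
  w_B·p_B = 0.05 × 0.0292794 = 0.00146397
  w_C·p_C = 0.70 × 0.0261372 = 0.018296
Denominator: 0.00130689 + 0.00146397 + 0.018296 = 0.0210669
P(Class A | x) = 0.00130689 / 0.0210669 ≈ 0.0620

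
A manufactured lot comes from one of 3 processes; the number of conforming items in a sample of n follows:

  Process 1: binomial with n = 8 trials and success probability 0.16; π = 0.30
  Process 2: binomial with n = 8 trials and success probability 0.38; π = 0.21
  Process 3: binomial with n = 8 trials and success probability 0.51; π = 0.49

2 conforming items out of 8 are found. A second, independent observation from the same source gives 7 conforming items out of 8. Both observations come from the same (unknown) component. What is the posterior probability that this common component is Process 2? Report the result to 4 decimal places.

0.1360

Apply Bayes' rule: the posterior for each component is proportional to its prior times its likelihood at x.
Since both observations come from the same component, the likelihood for component k is f_k(x₁)·f_k(x₂).
  L_1 = [0.25181] × [1.80389e-05] = 4.54237e-06
  L_2 = [0.229655] × [0.00567501] = 0.00130329
  L_3 = [0.100803] × [0.0351785] = 0.00354611
Weight by the priors:
  π_1·L_1 = 0.30 × 4.54237e-06 = 1.36271e-06
  π_2·L_2 = 0.21 × 0.00130329 = 0.000273692
  π_3·L_3 = 0.49 × 0.00354611 = 0.00173759
Marginal: 1.36271e-06 + 0.000273692 + 0.00173759 = 0.00201265
So the posterior for Process 2 is 0.000273692 / 0.00201265 ≈ 0.1360.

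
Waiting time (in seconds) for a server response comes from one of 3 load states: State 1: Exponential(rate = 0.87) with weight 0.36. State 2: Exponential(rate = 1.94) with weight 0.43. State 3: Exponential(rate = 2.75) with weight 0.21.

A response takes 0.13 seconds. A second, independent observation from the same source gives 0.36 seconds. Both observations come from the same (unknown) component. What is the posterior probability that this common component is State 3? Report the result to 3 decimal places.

0.339

Apply Bayes' rule: the posterior for each component is proportional to its prior times its likelihood at x.
Since both observations come from the same component, the likelihood for component k is f_k(x₁)·f_k(x₂).
  f_1 = [0.87·e^(−0.87·0.13) = 0.87·e^(−0.1131) = 0.776963] × [0.63606] = 0.494195
  f_2 = [1.94·e^(−1.94·0.13) = 1.94·e^(−0.2522) = 1.50755] × [0.964918] = 1.45467
  f_3 = [2.75·e^(−2.75·0.13) = 2.75·e^(−0.3575) = 1.92341] × [1.02184] = 1.96541
Multiply by the mixture weights:
  w_1·f_1 = 0.36 × 0.494195 = 0.17791
  w_2·f_2 = 0.43 × 1.45467 = 0.625506
  w_3·f_3 = 0.21 × 1.96541 = 0.412736
Sum: 0.17791 + 0.625506 + 0.412736 = 1.21615
Responsibility of State 3: 0.412736 / 1.21615 ≈ 0.339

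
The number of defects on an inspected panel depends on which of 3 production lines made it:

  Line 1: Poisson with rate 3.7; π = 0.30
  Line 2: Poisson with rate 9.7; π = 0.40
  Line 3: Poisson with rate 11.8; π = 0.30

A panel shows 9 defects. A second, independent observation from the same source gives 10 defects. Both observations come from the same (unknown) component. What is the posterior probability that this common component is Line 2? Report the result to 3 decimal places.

By Bayes' theorem, P(k | x) = π_k f_k(x) / Σ_j π_j f_j(x).
Since both observations come from the same component, the likelihood for component k is f_k(x₁)·f_k(x₂).
  p_1 = [e^(−3.7)·3.7^9/9! = 0.00885448] × [0.00327616] = 2.90087e-05
  p_2 = [e^(−9.7)·9.7^9/9! = 0.128388] × [0.124537] = 0.0159891
  p_3 = [e^(−11.8)·11.8^9/9! = 0.0917276] × [0.108239] = 0.00992847
Unnormalised posteriors:
  π_1·p_1 = 0.30 × 2.90087e-05 = 8.7026e-06
  π_2·p_2 = 0.40 × 0.0159891 = 0.00639564
  π_3·p_3 = 0.30 × 0.00992847 = 0.00297854
Sum: 8.7026e-06 + 0.00639564 + 0.00297854 = 0.00938288
P(Line 2 | x₁, x₂) ≈ 0.682

0.682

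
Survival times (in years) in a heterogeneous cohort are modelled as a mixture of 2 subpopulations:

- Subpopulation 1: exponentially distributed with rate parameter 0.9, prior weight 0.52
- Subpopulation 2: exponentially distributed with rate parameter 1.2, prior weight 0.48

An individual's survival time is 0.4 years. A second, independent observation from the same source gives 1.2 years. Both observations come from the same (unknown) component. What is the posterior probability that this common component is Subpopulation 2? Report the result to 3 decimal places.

By Bayes' theorem, P(k | x) = π_k f_k(x) / Σ_j π_j f_j(x).
Since both observations come from the same component, the likelihood for component k is f_k(x₁)·f_k(x₂).
  p_1 = [0.627909] × [0.305636] = 0.191911
  p_2 = [0.74254] × [0.284313] = 0.211114
Prior × likelihood for each component:
  π_1·p_1 = 0.52 × 0.191911 = 0.099794
  π_2·p_2 = 0.48 × 0.211114 = 0.101335
Marginal: 0.099794 + 0.101335 = 0.201129
Responsibility of Subpopulation 2: 0.101335 / 0.201129 ≈ 0.504

0.504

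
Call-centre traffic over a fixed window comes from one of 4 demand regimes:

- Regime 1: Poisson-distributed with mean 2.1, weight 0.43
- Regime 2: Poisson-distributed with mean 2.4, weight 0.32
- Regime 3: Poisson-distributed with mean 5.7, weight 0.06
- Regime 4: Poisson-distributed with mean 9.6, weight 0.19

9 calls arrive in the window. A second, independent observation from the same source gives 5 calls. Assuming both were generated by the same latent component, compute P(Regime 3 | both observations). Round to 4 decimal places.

P(component k | x) = w_k·f_k(x) / marginal(x), where marginal(x) = Σ_j w_j·f_j(x).
Since both observations come from the same component, the likelihood for component k is f_k(x₁)·f_k(x₂).
  f_1 = [0.000268035] × [0.041677] = 1.11709e-05
  f_2 = [0.000660437] × [0.0601961] = 3.97557e-05
  f_3 = [0.0585642] × [0.16777] = 0.00982532
  f_4 = [0.129256] × [0.0460201] = 0.00594838
Prior × likelihood for each component:
  w_1·f_1 = 0.43 × 1.11709e-05 = 4.8035e-06
  w_2·f_2 = 0.32 × 3.97557e-05 = 1.27218e-05
  w_3·f_3 = 0.06 × 0.00982532 = 0.000589519
  w_4·f_4 = 0.19 × 0.00594838 = 0.00113019
Sum: 4.8035e-06 + 1.27218e-05 + 0.000589519 + 0.00113019 = 0.00173724
P(Regime 3 | x₁,x₂) = 0.000589519 / 0.00173724 ≈ 0.3393

0.3393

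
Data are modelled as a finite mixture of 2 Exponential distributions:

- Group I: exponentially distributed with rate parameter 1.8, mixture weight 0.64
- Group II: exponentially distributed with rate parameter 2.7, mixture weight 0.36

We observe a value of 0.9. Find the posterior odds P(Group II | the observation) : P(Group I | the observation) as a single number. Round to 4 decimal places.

0.3753

Only the two components matter; the odds are (π_i f_i(x)) / (π_j f_j(x)).
Evaluate each component's likelihood at the observed value:
  f_I = 0.356218
  f_II = 0.237699
Odds = (0.36/0.64) × (0.237699/0.356218) = 0.5625 × 0.667287 ≈ 0.3753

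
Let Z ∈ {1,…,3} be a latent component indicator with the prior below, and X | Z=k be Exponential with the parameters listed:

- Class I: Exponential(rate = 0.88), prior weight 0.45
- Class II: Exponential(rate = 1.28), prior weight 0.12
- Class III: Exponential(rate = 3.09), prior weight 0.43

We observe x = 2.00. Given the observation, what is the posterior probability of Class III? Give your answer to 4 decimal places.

Apply Bayes' rule: the posterior for each component is proportional to its prior times its likelihood at x.
Component likelihoods at x = 2.00:
  p_I = 0.88·e^(−0.88·2.00) = 0.88·e^(−1.7600) = 0.151399
  p_II = 1.28·e^(−1.28·2.00) = 1.28·e^(−2.5600) = 0.0989501
  p_III = 3.09·e^(−3.09·2.00) = 3.09·e^(−6.1800) = 0.00639762
Prior × likelihood for each component:
  π_I·p_I = 0.45 × 0.151399 = 0.0681298
  π_II·p_II = 0.12 × 0.0989501 = 0.011874
  π_III·p_III = 0.43 × 0.00639762 = 0.00275098
Marginal: 0.0681298 + 0.011874 + 0.00275098 = 0.0827548
So the posterior for Class III is 0.00275098 / 0.0827548 ≈ 0.0332.

0.0332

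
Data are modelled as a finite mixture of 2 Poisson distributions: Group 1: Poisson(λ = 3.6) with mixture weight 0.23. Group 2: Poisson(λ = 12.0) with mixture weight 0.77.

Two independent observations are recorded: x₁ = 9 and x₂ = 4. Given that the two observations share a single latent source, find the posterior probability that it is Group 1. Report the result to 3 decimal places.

P(component k | x) = π_k·f_k(x) / marginal(x), where marginal(x) = Σ_j π_j·f_j(x).
Since both observations come from the same component, the likelihood for component k is f_k(x₁)·f_k(x₂).
  L_1 = [0.00764715] × [0.191222] = 0.00146231
  L_2 = [0.0873644] × [0.0053086] = 0.000463783
Unnormalised posteriors:
  π_1·L_1 = 0.23 × 0.00146231 = 0.00033633
  π_2·L_2 = 0.77 × 0.000463783 = 0.000357113
Marginal: 0.00033633 + 0.000357113 = 0.000693443
Responsibility of Group 1: 0.00033633 / 0.000693443 ≈ 0.485

0.485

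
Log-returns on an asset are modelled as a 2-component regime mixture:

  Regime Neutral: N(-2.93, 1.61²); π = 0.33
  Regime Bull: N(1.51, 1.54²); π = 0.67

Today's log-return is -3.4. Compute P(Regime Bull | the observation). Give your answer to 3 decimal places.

0.014

By Bayes' theorem, P(k | x) = P(Z=k) f_k(x) / Σ_j P(Z=j) f_j(x).
Component likelihoods at x = -3.4:
  p_Neutral = 0.237454
  p_Bull = 0.001607
Weight by the priors:
  P(Z=Neutral)·p_Neutral = 0.33 × 0.237454 = 0.0783597
  P(Z=Bull)·p_Bull = 0.67 × 0.001607 = 0.00107669
Evidence: 0.0783597 + 0.00107669 = 0.0794364
Responsibility of Regime Bull: 0.00107669 / 0.0794364 ≈ 0.014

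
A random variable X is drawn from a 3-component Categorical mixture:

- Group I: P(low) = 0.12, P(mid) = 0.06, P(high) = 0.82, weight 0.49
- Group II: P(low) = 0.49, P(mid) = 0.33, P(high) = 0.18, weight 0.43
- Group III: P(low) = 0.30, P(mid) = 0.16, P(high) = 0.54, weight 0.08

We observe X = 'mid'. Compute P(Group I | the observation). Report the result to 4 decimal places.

By Bayes' theorem, P(k | x) = w_k f_k(x) / Σ_j w_j f_j(x).
Component likelihoods at x = 'mid':
  f_I = P(mid | comp) = 0.06
  f_II = P(mid | comp) = 0.33
  f_III = P(mid | comp) = 0.16
Unnormalised posteriors:
  w_I·f_I = 0.49 × 0.06 = 0.0294
  w_II·f_II = 0.43 × 0.33 = 0.1419
  w_III·f_III = 0.08 × 0.16 = 0.0128
Normaliser: 0.0294 + 0.1419 + 0.0128 = 0.1841
So the posterior for Group I is 0.0294 / 0.1841 ≈ 0.1597.

0.1597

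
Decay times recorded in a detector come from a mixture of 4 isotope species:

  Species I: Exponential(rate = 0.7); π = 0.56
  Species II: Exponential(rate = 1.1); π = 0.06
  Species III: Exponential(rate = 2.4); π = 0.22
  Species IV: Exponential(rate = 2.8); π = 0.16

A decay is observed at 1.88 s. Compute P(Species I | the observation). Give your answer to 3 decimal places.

Apply Bayes' rule: the posterior for each component is proportional to its prior times its likelihood at x.
Exponential densities:
  f_I = 0.7·e^(−0.7·1.88) = 0.7·e^(−1.3160) = 0.187744
  f_II = 1.1·e^(−1.1·1.88) = 1.1·e^(−2.0680) = 0.139082
  f_III = 2.4·e^(−2.4·1.88) = 2.4·e^(−4.5120) = 0.0263436
  f_IV = 2.8·e^(−2.8·1.88) = 2.8·e^(−5.2640) = 0.0144888
Multiply by the mixture weights:
  w_I·f_I = 0.56 × 0.187744 = 0.105137
  w_II·f_II = 0.06 × 0.139082 = 0.00834493
  w_III·f_III = 0.22 × 0.0263436 = 0.00579558
  w_IV·f_IV = 0.16 × 0.0144888 = 0.00231821
Marginal: 0.105137 + 0.00834493 + 0.00579558 + 0.00231821 = 0.121595
P(Species I | the observation) ≈ 0.865

0.865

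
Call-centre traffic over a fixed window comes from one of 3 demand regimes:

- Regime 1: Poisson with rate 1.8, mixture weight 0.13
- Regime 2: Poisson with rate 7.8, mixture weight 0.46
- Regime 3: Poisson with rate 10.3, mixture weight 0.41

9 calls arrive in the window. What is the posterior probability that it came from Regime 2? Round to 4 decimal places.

0.5281

P(component k | x) = π_k·f_k(x) / marginal(x), where marginal(x) = Σ_j π_j·f_j(x).
Component likelihoods at x = 9 calls:
  f_1 = 9.03565e-05
  f_2 = 0.120668
  f_3 = 0.120931
Weight by the priors:
  π_1·f_1 = 0.13 × 9.03565e-05 = 1.17463e-05
  π_2·f_2 = 0.46 × 0.120668 = 0.0555072
  π_3·f_3 = 0.41 × 0.120931 = 0.0495818
Marginal: 1.17463e-05 + 0.0555072 + 0.0495818 = 0.105101
P(Regime 2 | the observation) ≈ 0.5281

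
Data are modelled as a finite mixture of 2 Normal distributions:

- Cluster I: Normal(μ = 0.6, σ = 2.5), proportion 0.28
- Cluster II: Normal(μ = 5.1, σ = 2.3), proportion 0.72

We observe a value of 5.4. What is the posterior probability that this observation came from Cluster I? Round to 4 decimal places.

By Bayes' theorem, P(k | x) = P(Z=k) f_k(x) / Σ_j P(Z=j) f_j(x).
Normal densities:
  L_I = (1/(2.5·√(2π)))·exp(−(5.4−0.6)²/(2·2.5²)) = 0.159577·exp(-1.84320) = 0.0252626
  L_II = (1/(2.3·√(2π)))·exp(−(5.4−5.1)²/(2·2.3²)) = 0.173453·exp(-0.00851) = 0.171984
Unnormalised posteriors:
  P(Z=I)·L_I = 0.28 × 0.0252626 = 0.00707353
  P(Z=II)·L_II = 0.72 × 0.171984 = 0.123828
Sum: 0.00707353 + 0.123828 = 0.130902
P(Cluster I | the observation) = 0.00707353 / 0.130902 ≈ 0.0540

0.0540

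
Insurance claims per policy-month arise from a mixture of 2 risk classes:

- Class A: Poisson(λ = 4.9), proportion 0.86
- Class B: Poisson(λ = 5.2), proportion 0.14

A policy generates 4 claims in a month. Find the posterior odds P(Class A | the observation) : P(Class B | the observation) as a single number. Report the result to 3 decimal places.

6.538

Only the two components matter; the odds are (P(Z=i) f_i(x)) / (P(Z=j) f_j(x)).
Component likelihoods at x = 4 claims:
  f_A = e^(−4.9)·4.9^4/4! = 0.178867
  f_B = e^(−5.2)·5.2^4/4! = 0.168063
Posterior odds = (P(Z=A)·f_A) / (P(Z=B)·f_B) = (0.86·0.178867) / (0.14·0.168063) = 0.153826 / 0.0235288 ≈ 6.538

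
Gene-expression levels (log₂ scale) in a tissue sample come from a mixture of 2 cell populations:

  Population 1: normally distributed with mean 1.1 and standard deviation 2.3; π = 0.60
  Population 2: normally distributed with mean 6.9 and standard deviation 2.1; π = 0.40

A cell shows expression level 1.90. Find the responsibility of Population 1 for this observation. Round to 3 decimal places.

0.956

By Bayes' theorem, P(k | x) = π_k f_k(x) / Σ_j π_j f_j(x).
Component likelihoods at x = 1.90:
  L_1 = 0.163272
  L_2 = 0.0111609
Prior × likelihood for each component:
  π_1·L_1 = 0.60 × 0.163272 = 0.0979631
  π_2·L_2 = 0.40 × 0.0111609 = 0.00446434
Normaliser: 0.0979631 + 0.00446434 = 0.102427
So the posterior for Population 1 is 0.0979631 / 0.102427 ≈ 0.956.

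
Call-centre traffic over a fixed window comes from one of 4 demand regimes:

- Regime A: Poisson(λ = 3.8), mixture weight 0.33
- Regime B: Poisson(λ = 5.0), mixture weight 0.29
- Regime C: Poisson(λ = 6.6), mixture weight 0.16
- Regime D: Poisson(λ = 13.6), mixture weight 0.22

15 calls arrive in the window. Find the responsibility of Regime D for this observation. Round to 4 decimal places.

0.9825

Posterior ∝ prior × likelihood, so P(k | x) ∝ π_k f_k(x); normalise over all components.
Evaluate each component's likelihood at the observed value:
  L_A = e^(−3.8)·3.8^15/15! = 8.51011e-06
  L_B = e^(−5.0)·5.0^15/15! = 0.000157245
  L_C = e^(−6.6)·6.6^15/15! = 0.00204322
  L_D = e^(−13.6)·13.6^15/15! = 0.0955386
Multiply by the mixture weights:
  π_A·L_A = 0.33 × 8.51011e-06 = 2.80834e-06
  π_B·L_B = 0.29 × 0.000157245 = 4.56012e-05
  π_C·L_C = 0.16 × 0.00204322 = 0.000326916
  π_D·L_D = 0.22 × 0.0955386 = 0.0210185
Evidence: 2.80834e-06 + 4.56012e-05 + 0.000326916 + 0.0210185 = 0.0213938
P(Regime D | data) = 0.0210185 / 0.0213938 ≈ 0.9825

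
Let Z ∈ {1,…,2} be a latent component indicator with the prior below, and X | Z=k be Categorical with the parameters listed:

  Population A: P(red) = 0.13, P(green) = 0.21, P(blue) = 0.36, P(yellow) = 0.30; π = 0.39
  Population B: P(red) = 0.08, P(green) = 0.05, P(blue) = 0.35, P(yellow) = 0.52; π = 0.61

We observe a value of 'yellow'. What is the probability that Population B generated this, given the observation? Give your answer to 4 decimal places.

Posterior ∝ prior × likelihood, so P(k | x) ∝ P(Z=k) f_k(x); normalise over all components.
Categorical probabilities:
  p_A = 0.3
  p_B = 0.52
Multiply by the mixture weights:
  P(Z=A)·p_A = 0.39 × 0.3 = 0.117
  P(Z=B)·p_B = 0.61 × 0.52 = 0.3172
Sum: 0.117 + 0.3172 = 0.4342
Responsibility of Population B: 0.3172 / 0.4342 ≈ 0.7305

0.7305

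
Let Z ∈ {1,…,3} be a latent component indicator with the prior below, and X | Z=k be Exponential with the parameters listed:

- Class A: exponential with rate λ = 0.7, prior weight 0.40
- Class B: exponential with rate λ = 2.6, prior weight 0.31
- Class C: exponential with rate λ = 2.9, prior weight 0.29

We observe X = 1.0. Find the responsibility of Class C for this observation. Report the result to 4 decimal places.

Apply Bayes' rule: the posterior for each component is proportional to its prior times its likelihood at x.
Evaluate each component's likelihood at the observed value:
  f_A = 0.7·e^(−0.7·1.0) = 0.7·e^(−0.7000) = 0.34761
  f_B = 2.6·e^(−2.6·1.0) = 2.6·e^(−2.6000) = 0.193111
  f_C = 2.9·e^(−2.9·1.0) = 2.9·e^(−2.9000) = 0.159567
Weight by the priors:
  w_A·f_A = 0.40 × 0.34761 = 0.139044
  w_B·f_B = 0.31 × 0.193111 = 0.0598645
  w_C·f_C = 0.29 × 0.159567 = 0.0462745
Denominator: 0.139044 + 0.0598645 + 0.0462745 = 0.245183
P(Class C | the observation) = 0.0462745 / 0.245183 ≈ 0.1887

0.1887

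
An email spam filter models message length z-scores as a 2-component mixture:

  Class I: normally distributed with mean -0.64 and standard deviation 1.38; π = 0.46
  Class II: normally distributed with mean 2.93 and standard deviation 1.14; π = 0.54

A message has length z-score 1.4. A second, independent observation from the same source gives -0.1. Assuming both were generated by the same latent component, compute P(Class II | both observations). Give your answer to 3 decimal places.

0.062

Posterior ∝ prior × likelihood, so P(k | x) ∝ π_k f_k(x); normalise over all components.
Since both observations come from the same component, the likelihood for component k is f_k(x₁)·f_k(x₂).
  f_I = [(1/(1.38·√(2π)))·exp(−(1.4−-0.64)²/(2·1.38²)) = 0.289089·exp(-1.09263) = 0.0969413] × [0.267782] = 0.0259591
  f_II = [(1/(1.14·√(2π)))·exp(−(1.4−2.93)²/(2·1.14²)) = 0.349949·exp(-0.90062) = 0.14219] × [0.0102327] = 0.00145499
Prior × likelihood for each component:
  π_I·f_I = 0.46 × 0.0259591 = 0.0119412
  π_II·f_II = 0.54 × 0.00145499 = 0.000785692
Denominator: 0.0119412 + 0.000785692 = 0.0127269
P(Class II | x₁,x₂) ≈ 0.062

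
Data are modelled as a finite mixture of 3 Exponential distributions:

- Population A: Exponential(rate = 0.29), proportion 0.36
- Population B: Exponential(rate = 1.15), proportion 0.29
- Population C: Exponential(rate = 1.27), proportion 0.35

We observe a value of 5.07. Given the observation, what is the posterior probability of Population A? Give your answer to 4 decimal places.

By Bayes' theorem, P(k | x) = w_k f_k(x) / Σ_j w_j f_j(x).
Component likelihoods at x = 5.07:
  L_A = 0.0666584
  L_B = 0.0033771
  L_C = 0.00202967
Unnormalised posteriors:
  w_A·L_A = 0.36 × 0.0666584 = 0.023997
  w_B·L_B = 0.29 × 0.0033771 = 0.000979359
  w_C·L_C = 0.35 × 0.00202967 = 0.000710384
Evidence: 0.023997 + 0.000979359 + 0.000710384 = 0.0256868
Responsibility of Population A: 0.023997 / 0.0256868 ≈ 0.9342

0.9342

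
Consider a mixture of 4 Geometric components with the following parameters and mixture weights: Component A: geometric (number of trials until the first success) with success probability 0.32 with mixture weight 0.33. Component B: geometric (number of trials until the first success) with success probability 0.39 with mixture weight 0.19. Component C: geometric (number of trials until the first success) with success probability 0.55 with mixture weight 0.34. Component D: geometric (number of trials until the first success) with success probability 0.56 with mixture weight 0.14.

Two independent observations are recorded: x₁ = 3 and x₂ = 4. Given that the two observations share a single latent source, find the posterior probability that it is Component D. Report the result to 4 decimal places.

Posterior ∝ prior × likelihood, so P(k | x) ∝ w_k f_k(x); normalise over all components.
Since both observations come from the same component, the likelihood for component k is f_k(x₁)·f_k(x₂).
  f_A = [0.32·(1−0.32)^2 = 0.32·0.4624 = 0.147968] × [0.100618] = 0.0148883
  f_B = [0.39·(1−0.39)^2 = 0.39·0.3721 = 0.145119] × [0.0885226] = 0.0128463
  f_C = [0.55·(1−0.55)^2 = 0.55·0.2025 = 0.111375] × [0.0501187] = 0.00558198
  f_D = [0.56·(1−0.56)^2 = 0.56·0.1936 = 0.108416] × [0.047703] = 0.00517177
Prior × likelihood for each component:
  w_A·f_A = 0.33 × 0.0148883 = 0.00491313
  w_B·f_B = 0.19 × 0.0128463 = 0.0024408
  w_C·f_C = 0.34 × 0.00558198 = 0.00189787
  w_D·f_D = 0.14 × 0.00517177 = 0.000724048
Sum: 0.00491313 + 0.0024408 + 0.00189787 + 0.000724048 = 0.00997585
Responsibility of Component D: 0.000724048 / 0.00997585 ≈ 0.0726

0.0726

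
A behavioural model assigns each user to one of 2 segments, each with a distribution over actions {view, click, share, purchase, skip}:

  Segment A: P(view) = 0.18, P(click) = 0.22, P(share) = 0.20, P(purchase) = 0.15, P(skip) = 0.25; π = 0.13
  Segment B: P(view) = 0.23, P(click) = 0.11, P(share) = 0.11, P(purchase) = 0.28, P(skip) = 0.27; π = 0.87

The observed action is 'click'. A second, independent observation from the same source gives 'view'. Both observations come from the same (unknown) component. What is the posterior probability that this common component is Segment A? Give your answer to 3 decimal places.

0.190

P(component k | x) = π_k·f_k(x) / marginal(x), where marginal(x) = Σ_j π_j·f_j(x).
Since both observations come from the same component, the likelihood for component k is f_k(x₁)·f_k(x₂).
  p_A = [P(click | comp) = 0.22] × [0.18] = 0.0396
  p_B = [P(click | comp) = 0.11] × [0.23] = 0.0253
Unnormalised posteriors:
  π_A·p_A = 0.13 × 0.0396 = 0.005148
  π_B·p_B = 0.87 × 0.0253 = 0.022011
Evidence: 0.005148 + 0.022011 = 0.027159
P(Segment A | x₁,x₂) ≈ 0.190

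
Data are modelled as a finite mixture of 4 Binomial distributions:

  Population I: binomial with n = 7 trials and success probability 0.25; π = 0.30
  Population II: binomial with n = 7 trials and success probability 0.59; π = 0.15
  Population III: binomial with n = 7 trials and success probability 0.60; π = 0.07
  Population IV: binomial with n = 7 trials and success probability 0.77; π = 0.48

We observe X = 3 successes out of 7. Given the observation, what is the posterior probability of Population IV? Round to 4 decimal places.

P(component k | x) = P(Z=k)·f_k(x) / marginal(x), where marginal(x) = Σ_j P(Z=j)·f_j(x).
Binomial probabilities:
  f_I = 0.173035
  f_II = 0.203123
  f_III = 0.193536
  f_IV = 0.0447148
Multiply by the mixture weights:
  P(Z=I)·f_I = 0.30 × 0.173035 = 0.0519104
  P(Z=II)·f_II = 0.15 × 0.203123 = 0.0304685
  P(Z=III)·f_III = 0.07 × 0.193536 = 0.0135475
  P(Z=IV)·f_IV = 0.48 × 0.0447148 = 0.0214631
Normaliser: 0.0519104 + 0.0304685 + 0.0135475 + 0.0214631 = 0.11739
P(Population IV | data) ≈ 0.1828

0.1828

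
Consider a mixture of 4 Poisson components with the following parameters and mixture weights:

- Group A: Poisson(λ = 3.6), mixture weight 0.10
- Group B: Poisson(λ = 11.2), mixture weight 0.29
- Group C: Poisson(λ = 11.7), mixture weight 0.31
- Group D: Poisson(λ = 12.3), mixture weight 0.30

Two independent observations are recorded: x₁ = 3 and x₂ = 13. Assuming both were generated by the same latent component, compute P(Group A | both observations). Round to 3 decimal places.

0.008

P(component k | x) = π_k·f_k(x) / marginal(x), where marginal(x) = Σ_j π_j·f_j(x).
Since both observations come from the same component, the likelihood for component k is f_k(x₁)·f_k(x₂).
  p_A = [e^(−3.6)·3.6^3/3! = 0.212469] × [7.485e-05] = 1.59033e-05
  p_B = [e^(−11.2)·11.2^3/3! = 0.00320188] × [0.0958199] = 0.000306804
  p_C = [e^(−11.7)·11.7^3/3! = 0.00221391] × [0.102539] = 0.000227013
  p_D = [e^(−12.3)·12.3^3/3! = 0.0014117] × [0.107811] = 0.000152197
Prior × likelihood for each component:
  π_A·p_A = 0.10 × 1.59033e-05 = 1.59033e-06
  π_B·p_B = 0.29 × 0.000306804 = 8.8973e-05
  π_C·p_C = 0.31 × 0.000227013 = 7.03741e-05
  π_D·p_D = 0.30 × 0.000152197 = 4.56591e-05
Normaliser: 1.59033e-06 + 8.8973e-05 + 7.03741e-05 + 4.56591e-05 = 0.000206597
P(Group A | x) ≈ 0.008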